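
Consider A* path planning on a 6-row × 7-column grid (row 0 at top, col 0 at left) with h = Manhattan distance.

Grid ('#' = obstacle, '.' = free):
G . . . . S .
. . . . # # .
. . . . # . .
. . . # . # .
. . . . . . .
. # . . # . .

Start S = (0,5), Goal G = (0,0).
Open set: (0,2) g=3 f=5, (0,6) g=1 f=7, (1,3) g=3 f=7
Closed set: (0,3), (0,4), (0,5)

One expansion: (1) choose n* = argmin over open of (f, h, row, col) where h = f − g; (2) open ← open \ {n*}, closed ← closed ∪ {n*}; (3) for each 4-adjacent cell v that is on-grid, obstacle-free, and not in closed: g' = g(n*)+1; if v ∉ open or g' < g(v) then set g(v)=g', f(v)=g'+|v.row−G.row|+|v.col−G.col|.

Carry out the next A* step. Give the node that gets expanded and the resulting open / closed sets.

expanded=(0,2); open=[(0,1) g=4 f=5, (0,6) g=1 f=7, (1,2) g=4 f=7, (1,3) g=3 f=7]; closed=[(0,2), (0,3), (0,4), (0,5)]

step 1: expand (0,2) (f=5, h=2) → closed; open now [(0,1) g=4 f=5, (0,6) g=1 f=7, (1,2) g=4 f=7, (1,3) g=3 f=7]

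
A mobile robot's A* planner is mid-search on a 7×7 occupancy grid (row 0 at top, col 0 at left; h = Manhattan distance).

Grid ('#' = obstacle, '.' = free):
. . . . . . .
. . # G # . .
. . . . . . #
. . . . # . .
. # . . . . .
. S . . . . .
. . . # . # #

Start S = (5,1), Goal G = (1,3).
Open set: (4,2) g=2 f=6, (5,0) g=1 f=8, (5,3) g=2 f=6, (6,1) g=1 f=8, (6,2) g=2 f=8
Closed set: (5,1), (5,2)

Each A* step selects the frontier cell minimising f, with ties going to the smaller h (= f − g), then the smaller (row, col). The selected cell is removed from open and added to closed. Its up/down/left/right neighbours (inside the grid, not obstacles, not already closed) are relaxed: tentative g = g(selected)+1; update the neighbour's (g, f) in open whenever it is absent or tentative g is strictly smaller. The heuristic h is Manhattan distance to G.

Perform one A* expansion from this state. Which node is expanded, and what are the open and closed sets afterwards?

expanded=(4,2); open=[(3,2) g=3 f=6, (4,3) g=3 f=6, (5,0) g=1 f=8, (5,3) g=2 f=6, (6,1) g=1 f=8, (6,2) g=2 f=8]; closed=[(4,2), (5,1), (5,2)]

step 1: expand (4,2) (f=6, h=4) → closed; open now [(3,2) g=3 f=6, (4,3) g=3 f=6, (5,0) g=1 f=8, (5,3) g=2 f=6, (6,1) g=1 f=8, (6,2) g=2 f=8]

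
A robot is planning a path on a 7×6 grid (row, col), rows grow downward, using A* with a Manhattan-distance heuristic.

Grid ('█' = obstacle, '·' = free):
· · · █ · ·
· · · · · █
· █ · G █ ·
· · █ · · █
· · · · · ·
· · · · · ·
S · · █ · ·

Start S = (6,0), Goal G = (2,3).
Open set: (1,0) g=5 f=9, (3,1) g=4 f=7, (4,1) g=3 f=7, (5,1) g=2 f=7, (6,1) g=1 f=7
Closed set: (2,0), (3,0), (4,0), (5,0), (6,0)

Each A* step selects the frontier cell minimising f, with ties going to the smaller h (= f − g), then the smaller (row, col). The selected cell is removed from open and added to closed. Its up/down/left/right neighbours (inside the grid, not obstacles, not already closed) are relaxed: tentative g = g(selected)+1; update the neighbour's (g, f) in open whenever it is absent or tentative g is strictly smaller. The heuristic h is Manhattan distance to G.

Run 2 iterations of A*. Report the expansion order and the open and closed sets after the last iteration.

step 1: expand (3,1) (f=7, h=3) → closed; open now [(1,0) g=5 f=9, (4,1) g=3 f=7, (5,1) g=2 f=7, (6,1) g=1 f=7]
step 2: expand (4,1) (f=7, h=4) → closed; open now [(1,0) g=5 f=9, (4,2) g=4 f=7, (5,1) g=2 f=7, (6,1) g=1 f=7]

order=[(3,1) → (4,1)]; open=[(1,0) g=5 f=9, (4,2) g=4 f=7, (5,1) g=2 f=7, (6,1) g=1 f=7]; closed=[(2,0), (3,0), (3,1), (4,0), (4,1), (5,0), (6,0)]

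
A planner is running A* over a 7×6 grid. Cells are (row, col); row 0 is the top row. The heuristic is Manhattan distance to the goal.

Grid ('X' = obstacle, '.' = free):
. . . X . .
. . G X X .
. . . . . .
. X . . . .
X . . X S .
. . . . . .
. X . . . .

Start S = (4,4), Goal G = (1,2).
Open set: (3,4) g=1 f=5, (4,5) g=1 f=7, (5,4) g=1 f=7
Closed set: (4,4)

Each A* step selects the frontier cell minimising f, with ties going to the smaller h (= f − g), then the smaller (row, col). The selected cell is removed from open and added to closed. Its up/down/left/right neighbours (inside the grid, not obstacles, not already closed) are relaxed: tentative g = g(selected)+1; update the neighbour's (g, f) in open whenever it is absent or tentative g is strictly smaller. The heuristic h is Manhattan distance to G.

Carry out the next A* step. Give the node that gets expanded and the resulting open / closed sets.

step 1: expand (3,4) (f=5, h=4) → closed; open now [(2,4) g=2 f=5, (3,3) g=2 f=5, (3,5) g=2 f=7, (4,5) g=1 f=7, (5,4) g=1 f=7]

expanded=(3,4); open=[(2,4) g=2 f=5, (3,3) g=2 f=5, (3,5) g=2 f=7, (4,5) g=1 f=7, (5,4) g=1 f=7]; closed=[(3,4), (4,4)]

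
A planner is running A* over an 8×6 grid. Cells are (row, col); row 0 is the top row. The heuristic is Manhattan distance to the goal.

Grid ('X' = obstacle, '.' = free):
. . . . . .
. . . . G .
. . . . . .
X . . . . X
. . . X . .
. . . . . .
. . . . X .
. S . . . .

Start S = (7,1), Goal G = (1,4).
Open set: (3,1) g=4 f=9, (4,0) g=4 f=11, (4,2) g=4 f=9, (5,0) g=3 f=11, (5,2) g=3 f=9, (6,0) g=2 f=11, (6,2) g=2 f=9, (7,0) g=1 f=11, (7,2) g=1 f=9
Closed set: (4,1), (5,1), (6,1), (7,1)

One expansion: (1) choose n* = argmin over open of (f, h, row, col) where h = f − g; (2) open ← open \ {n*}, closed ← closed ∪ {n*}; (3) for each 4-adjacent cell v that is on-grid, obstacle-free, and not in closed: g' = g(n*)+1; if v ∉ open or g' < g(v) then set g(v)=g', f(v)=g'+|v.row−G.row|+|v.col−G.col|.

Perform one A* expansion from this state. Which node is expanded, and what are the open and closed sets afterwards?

expanded=(3,1); open=[(2,1) g=5 f=9, (3,2) g=5 f=9, (4,0) g=4 f=11, (4,2) g=4 f=9, (5,0) g=3 f=11, (5,2) g=3 f=9, (6,0) g=2 f=11, (6,2) g=2 f=9, (7,0) g=1 f=11, (7,2) g=1 f=9]; closed=[(3,1), (4,1), (5,1), (6,1), (7,1)]

step 1: expand (3,1) (f=9, h=5) → closed; open now [(2,1) g=5 f=9, (3,2) g=5 f=9, (4,0) g=4 f=11, (4,2) g=4 f=9, (5,0) g=3 f=11, (5,2) g=3 f=9, (6,0) g=2 f=11, (6,2) g=2 f=9, (7,0) g=1 f=11, (7,2) g=1 f=9]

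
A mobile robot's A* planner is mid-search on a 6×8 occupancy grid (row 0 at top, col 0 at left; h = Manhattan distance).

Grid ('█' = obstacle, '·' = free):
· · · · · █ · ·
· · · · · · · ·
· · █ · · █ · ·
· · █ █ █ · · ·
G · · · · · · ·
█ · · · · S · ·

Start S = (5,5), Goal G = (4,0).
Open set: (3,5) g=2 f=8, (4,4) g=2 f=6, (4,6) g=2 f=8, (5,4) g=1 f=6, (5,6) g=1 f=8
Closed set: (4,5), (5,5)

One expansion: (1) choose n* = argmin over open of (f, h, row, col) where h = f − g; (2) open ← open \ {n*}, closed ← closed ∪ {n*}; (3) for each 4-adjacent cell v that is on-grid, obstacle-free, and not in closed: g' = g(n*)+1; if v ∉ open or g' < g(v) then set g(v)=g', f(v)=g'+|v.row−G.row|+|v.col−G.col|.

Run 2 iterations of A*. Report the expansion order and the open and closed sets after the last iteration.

step 1: expand (4,4) (f=6, h=4) → closed; open now [(3,5) g=2 f=8, (4,3) g=3 f=6, (4,6) g=2 f=8, (5,4) g=1 f=6, (5,6) g=1 f=8]
step 2: expand (4,3) (f=6, h=3) → closed; open now [(3,5) g=2 f=8, (4,2) g=4 f=6, (4,6) g=2 f=8, (5,3) g=4 f=8, (5,4) g=1 f=6, (5,6) g=1 f=8]

order=[(4,4) → (4,3)]; open=[(3,5) g=2 f=8, (4,2) g=4 f=6, (4,6) g=2 f=8, (5,3) g=4 f=8, (5,4) g=1 f=6, (5,6) g=1 f=8]; closed=[(4,3), (4,4), (4,5), (5,5)]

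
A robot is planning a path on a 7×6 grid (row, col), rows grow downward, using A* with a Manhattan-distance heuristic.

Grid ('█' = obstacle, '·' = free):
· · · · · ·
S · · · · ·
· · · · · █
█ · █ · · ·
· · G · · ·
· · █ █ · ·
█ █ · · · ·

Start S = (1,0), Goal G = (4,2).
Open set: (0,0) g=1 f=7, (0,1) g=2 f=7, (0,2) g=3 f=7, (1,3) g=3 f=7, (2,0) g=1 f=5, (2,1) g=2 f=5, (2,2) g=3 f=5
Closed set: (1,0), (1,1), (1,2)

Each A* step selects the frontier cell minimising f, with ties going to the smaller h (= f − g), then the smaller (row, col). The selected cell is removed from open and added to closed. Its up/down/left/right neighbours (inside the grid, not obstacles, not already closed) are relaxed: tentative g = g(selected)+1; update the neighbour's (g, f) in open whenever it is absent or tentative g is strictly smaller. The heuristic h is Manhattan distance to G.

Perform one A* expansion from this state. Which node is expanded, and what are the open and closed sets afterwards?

step 1: expand (2,2) (f=5, h=2) → closed; open now [(0,0) g=1 f=7, (0,1) g=2 f=7, (0,2) g=3 f=7, (1,3) g=3 f=7, (2,0) g=1 f=5, (2,1) g=2 f=5, (2,3) g=4 f=7]

expanded=(2,2); open=[(0,0) g=1 f=7, (0,1) g=2 f=7, (0,2) g=3 f=7, (1,3) g=3 f=7, (2,0) g=1 f=5, (2,1) g=2 f=5, (2,3) g=4 f=7]; closed=[(1,0), (1,1), (1,2), (2,2)]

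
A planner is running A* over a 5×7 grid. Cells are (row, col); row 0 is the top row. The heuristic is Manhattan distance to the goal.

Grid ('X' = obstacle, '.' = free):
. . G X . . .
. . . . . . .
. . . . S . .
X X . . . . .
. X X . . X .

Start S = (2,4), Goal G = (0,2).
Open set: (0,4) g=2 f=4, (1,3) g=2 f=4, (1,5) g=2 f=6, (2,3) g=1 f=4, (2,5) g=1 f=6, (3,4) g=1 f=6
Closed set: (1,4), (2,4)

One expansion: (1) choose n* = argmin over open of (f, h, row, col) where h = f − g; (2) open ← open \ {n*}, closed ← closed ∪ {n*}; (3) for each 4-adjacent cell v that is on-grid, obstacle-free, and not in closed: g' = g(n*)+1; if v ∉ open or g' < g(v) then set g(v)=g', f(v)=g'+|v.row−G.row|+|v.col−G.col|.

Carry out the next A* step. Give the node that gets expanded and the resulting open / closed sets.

expanded=(0,4); open=[(0,5) g=3 f=6, (1,3) g=2 f=4, (1,5) g=2 f=6, (2,3) g=1 f=4, (2,5) g=1 f=6, (3,4) g=1 f=6]; closed=[(0,4), (1,4), (2,4)]

step 1: expand (0,4) (f=4, h=2) → closed; open now [(0,5) g=3 f=6, (1,3) g=2 f=4, (1,5) g=2 f=6, (2,3) g=1 f=4, (2,5) g=1 f=6, (3,4) g=1 f=6]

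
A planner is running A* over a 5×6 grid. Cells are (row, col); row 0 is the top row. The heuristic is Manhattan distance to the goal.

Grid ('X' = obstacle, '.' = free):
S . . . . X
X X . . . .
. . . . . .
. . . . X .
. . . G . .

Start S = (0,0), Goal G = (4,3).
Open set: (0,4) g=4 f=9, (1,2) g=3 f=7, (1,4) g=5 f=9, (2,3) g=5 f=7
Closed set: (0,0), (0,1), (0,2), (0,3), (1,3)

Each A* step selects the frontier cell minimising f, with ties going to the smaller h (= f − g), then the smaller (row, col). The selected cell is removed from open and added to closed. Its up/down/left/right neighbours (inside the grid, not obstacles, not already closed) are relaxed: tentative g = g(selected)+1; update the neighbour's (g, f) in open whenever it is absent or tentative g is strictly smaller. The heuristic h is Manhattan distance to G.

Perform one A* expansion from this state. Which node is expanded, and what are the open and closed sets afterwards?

step 1: expand (2,3) (f=7, h=2) → closed; open now [(0,4) g=4 f=9, (1,2) g=3 f=7, (1,4) g=5 f=9, (2,2) g=6 f=9, (2,4) g=6 f=9, (3,3) g=6 f=7]

expanded=(2,3); open=[(0,4) g=4 f=9, (1,2) g=3 f=7, (1,4) g=5 f=9, (2,2) g=6 f=9, (2,4) g=6 f=9, (3,3) g=6 f=7]; closed=[(0,0), (0,1), (0,2), (0,3), (1,3), (2,3)]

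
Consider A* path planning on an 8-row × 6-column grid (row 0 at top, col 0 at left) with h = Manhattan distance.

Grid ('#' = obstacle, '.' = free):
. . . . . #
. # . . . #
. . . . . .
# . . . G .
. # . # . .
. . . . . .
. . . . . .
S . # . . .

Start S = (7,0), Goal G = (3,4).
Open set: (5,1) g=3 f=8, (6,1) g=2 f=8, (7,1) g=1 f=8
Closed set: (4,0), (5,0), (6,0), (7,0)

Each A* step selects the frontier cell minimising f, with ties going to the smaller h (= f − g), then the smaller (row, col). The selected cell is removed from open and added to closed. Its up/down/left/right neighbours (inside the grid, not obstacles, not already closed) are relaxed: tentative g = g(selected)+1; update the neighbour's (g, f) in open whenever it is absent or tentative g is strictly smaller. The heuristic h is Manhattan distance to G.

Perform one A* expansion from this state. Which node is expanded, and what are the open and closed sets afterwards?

step 1: expand (5,1) (f=8, h=5) → closed; open now [(5,2) g=4 f=8, (6,1) g=2 f=8, (7,1) g=1 f=8]

expanded=(5,1); open=[(5,2) g=4 f=8, (6,1) g=2 f=8, (7,1) g=1 f=8]; closed=[(4,0), (5,0), (5,1), (6,0), (7,0)]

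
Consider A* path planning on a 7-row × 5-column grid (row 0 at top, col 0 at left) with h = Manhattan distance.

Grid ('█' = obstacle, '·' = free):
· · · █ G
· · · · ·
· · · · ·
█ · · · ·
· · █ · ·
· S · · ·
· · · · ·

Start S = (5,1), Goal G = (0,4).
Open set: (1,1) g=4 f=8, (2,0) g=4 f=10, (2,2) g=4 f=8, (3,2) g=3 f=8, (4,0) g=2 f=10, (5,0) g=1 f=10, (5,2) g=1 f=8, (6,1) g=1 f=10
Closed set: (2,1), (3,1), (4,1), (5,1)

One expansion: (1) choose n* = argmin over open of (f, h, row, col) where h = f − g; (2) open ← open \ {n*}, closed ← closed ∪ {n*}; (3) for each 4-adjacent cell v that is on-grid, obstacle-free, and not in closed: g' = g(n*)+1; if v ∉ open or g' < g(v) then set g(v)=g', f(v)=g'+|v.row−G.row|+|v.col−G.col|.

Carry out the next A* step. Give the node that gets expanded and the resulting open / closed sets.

expanded=(1,1); open=[(0,1) g=5 f=8, (1,0) g=5 f=10, (1,2) g=5 f=8, (2,0) g=4 f=10, (2,2) g=4 f=8, (3,2) g=3 f=8, (4,0) g=2 f=10, (5,0) g=1 f=10, (5,2) g=1 f=8, (6,1) g=1 f=10]; closed=[(1,1), (2,1), (3,1), (4,1), (5,1)]

step 1: expand (1,1) (f=8, h=4) → closed; open now [(0,1) g=5 f=8, (1,0) g=5 f=10, (1,2) g=5 f=8, (2,0) g=4 f=10, (2,2) g=4 f=8, (3,2) g=3 f=8, (4,0) g=2 f=10, (5,0) g=1 f=10, (5,2) g=1 f=8, (6,1) g=1 f=10]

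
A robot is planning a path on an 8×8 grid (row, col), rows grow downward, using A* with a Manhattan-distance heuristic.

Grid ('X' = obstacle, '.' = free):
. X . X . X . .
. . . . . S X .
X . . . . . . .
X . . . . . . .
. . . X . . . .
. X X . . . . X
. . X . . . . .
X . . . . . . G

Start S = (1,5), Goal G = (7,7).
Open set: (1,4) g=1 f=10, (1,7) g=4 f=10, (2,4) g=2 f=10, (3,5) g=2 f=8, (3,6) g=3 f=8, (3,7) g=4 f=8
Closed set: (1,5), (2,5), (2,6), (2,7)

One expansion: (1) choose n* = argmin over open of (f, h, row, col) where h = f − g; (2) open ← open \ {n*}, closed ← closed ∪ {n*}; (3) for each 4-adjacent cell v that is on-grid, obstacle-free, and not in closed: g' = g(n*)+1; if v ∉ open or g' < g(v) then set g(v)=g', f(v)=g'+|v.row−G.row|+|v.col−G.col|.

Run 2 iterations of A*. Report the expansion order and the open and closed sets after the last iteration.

step 1: expand (3,7) (f=8, h=4) → closed; open now [(1,4) g=1 f=10, (1,7) g=4 f=10, (2,4) g=2 f=10, (3,5) g=2 f=8, (3,6) g=3 f=8, (4,7) g=5 f=8]
step 2: expand (4,7) (f=8, h=3) → closed; open now [(1,4) g=1 f=10, (1,7) g=4 f=10, (2,4) g=2 f=10, (3,5) g=2 f=8, (3,6) g=3 f=8, (4,6) g=6 f=10]

order=[(3,7) → (4,7)]; open=[(1,4) g=1 f=10, (1,7) g=4 f=10, (2,4) g=2 f=10, (3,5) g=2 f=8, (3,6) g=3 f=8, (4,6) g=6 f=10]; closed=[(1,5), (2,5), (2,6), (2,7), (3,7), (4,7)]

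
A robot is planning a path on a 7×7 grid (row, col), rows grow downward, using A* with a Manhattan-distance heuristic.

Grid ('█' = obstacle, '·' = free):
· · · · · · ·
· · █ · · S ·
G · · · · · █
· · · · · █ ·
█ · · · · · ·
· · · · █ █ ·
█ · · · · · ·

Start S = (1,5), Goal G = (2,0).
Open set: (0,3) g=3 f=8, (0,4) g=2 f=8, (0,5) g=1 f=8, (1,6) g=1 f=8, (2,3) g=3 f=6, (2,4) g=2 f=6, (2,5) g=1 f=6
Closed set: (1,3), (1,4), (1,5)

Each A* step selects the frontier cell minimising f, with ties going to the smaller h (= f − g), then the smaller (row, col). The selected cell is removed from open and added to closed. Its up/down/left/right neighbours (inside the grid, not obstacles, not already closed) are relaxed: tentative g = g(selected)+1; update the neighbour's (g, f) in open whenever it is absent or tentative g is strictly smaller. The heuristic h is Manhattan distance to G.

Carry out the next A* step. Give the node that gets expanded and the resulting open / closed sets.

expanded=(2,3); open=[(0,3) g=3 f=8, (0,4) g=2 f=8, (0,5) g=1 f=8, (1,6) g=1 f=8, (2,2) g=4 f=6, (2,4) g=2 f=6, (2,5) g=1 f=6, (3,3) g=4 f=8]; closed=[(1,3), (1,4), (1,5), (2,3)]

step 1: expand (2,3) (f=6, h=3) → closed; open now [(0,3) g=3 f=8, (0,4) g=2 f=8, (0,5) g=1 f=8, (1,6) g=1 f=8, (2,2) g=4 f=6, (2,4) g=2 f=6, (2,5) g=1 f=6, (3,3) g=4 f=8]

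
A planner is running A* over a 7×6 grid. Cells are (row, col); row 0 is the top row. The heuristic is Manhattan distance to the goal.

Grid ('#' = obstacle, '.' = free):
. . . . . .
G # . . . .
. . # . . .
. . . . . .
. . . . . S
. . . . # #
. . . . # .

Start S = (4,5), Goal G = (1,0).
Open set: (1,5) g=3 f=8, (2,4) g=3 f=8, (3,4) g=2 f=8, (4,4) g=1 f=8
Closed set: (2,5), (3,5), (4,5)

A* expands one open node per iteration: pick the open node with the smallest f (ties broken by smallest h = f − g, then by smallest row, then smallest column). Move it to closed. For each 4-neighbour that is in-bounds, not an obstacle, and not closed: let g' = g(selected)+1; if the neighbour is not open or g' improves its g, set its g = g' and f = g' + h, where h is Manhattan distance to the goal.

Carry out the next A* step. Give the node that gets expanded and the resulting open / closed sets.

expanded=(1,5); open=[(0,5) g=4 f=10, (1,4) g=4 f=8, (2,4) g=3 f=8, (3,4) g=2 f=8, (4,4) g=1 f=8]; closed=[(1,5), (2,5), (3,5), (4,5)]

step 1: expand (1,5) (f=8, h=5) → closed; open now [(0,5) g=4 f=10, (1,4) g=4 f=8, (2,4) g=3 f=8, (3,4) g=2 f=8, (4,4) g=1 f=8]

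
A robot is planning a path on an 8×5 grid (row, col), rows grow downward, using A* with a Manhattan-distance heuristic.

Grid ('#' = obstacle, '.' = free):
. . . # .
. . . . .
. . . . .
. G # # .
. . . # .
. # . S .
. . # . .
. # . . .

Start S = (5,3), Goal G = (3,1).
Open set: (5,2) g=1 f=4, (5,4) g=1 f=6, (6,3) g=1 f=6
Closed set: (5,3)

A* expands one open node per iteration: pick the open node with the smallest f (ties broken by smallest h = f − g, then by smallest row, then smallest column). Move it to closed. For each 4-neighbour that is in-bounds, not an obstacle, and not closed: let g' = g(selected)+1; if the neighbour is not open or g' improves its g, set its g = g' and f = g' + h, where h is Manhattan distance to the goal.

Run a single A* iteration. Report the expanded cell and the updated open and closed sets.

step 1: expand (5,2) (f=4, h=3) → closed; open now [(4,2) g=2 f=4, (5,4) g=1 f=6, (6,3) g=1 f=6]

expanded=(5,2); open=[(4,2) g=2 f=4, (5,4) g=1 f=6, (6,3) g=1 f=6]; closed=[(5,2), (5,3)]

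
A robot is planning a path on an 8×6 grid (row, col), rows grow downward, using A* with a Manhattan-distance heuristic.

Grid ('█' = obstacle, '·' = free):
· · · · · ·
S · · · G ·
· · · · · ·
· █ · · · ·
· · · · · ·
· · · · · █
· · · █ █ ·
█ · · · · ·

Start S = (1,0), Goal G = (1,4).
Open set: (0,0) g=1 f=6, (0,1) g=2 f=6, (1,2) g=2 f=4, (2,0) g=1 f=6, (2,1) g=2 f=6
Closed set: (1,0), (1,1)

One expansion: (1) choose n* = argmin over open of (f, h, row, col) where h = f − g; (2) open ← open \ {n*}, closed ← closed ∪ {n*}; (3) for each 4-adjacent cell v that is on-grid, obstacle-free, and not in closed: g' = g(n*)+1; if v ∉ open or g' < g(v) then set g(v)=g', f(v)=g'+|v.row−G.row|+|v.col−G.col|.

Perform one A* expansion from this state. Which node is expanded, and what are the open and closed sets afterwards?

step 1: expand (1,2) (f=4, h=2) → closed; open now [(0,0) g=1 f=6, (0,1) g=2 f=6, (0,2) g=3 f=6, (1,3) g=3 f=4, (2,0) g=1 f=6, (2,1) g=2 f=6, (2,2) g=3 f=6]

expanded=(1,2); open=[(0,0) g=1 f=6, (0,1) g=2 f=6, (0,2) g=3 f=6, (1,3) g=3 f=4, (2,0) g=1 f=6, (2,1) g=2 f=6, (2,2) g=3 f=6]; closed=[(1,0), (1,1), (1,2)]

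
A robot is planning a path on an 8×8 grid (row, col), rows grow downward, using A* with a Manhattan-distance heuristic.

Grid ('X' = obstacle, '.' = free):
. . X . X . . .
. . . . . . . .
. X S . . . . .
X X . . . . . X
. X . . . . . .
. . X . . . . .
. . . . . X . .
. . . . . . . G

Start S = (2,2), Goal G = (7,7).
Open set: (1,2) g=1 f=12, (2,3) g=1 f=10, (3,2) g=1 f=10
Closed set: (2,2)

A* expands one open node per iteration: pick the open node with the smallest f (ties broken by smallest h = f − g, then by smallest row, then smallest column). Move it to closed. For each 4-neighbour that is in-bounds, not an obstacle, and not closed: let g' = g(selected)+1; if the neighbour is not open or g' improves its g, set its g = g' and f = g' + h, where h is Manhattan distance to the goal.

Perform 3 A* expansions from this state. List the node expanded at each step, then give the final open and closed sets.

step 1: expand (2,3) (f=10, h=9) → closed; open now [(1,2) g=1 f=12, (1,3) g=2 f=12, (2,4) g=2 f=10, (3,2) g=1 f=10, (3,3) g=2 f=10]
step 2: expand (2,4) (f=10, h=8) → closed; open now [(1,2) g=1 f=12, (1,3) g=2 f=12, (1,4) g=3 f=12, (2,5) g=3 f=10, (3,2) g=1 f=10, (3,3) g=2 f=10, (3,4) g=3 f=10]
step 3: expand (2,5) (f=10, h=7) → closed; open now [(1,2) g=1 f=12, (1,3) g=2 f=12, (1,4) g=3 f=12, (1,5) g=4 f=12, (2,6) g=4 f=10, (3,2) g=1 f=10, (3,3) g=2 f=10, (3,4) g=3 f=10, (3,5) g=4 f=10]

order=[(2,3) → (2,4) → (2,5)]; open=[(1,2) g=1 f=12, (1,3) g=2 f=12, (1,4) g=3 f=12, (1,5) g=4 f=12, (2,6) g=4 f=10, (3,2) g=1 f=10, (3,3) g=2 f=10, (3,4) g=3 f=10, (3,5) g=4 f=10]; closed=[(2,2), (2,3), (2,4), (2,5)]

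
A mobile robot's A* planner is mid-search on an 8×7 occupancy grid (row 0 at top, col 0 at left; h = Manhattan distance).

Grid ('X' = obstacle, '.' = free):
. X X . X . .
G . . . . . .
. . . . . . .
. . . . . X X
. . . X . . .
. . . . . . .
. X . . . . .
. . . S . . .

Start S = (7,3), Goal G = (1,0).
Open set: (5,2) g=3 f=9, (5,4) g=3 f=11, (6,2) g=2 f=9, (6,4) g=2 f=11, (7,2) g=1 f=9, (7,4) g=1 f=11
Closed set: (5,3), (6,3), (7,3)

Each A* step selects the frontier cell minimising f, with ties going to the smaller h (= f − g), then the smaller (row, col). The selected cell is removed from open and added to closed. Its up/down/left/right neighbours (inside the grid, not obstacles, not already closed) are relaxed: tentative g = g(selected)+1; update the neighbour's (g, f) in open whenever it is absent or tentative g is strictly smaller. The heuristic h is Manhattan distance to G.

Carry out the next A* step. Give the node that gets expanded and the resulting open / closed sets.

expanded=(5,2); open=[(4,2) g=4 f=9, (5,1) g=4 f=9, (5,4) g=3 f=11, (6,2) g=2 f=9, (6,4) g=2 f=11, (7,2) g=1 f=9, (7,4) g=1 f=11]; closed=[(5,2), (5,3), (6,3), (7,3)]

step 1: expand (5,2) (f=9, h=6) → closed; open now [(4,2) g=4 f=9, (5,1) g=4 f=9, (5,4) g=3 f=11, (6,2) g=2 f=9, (6,4) g=2 f=11, (7,2) g=1 f=9, (7,4) g=1 f=11]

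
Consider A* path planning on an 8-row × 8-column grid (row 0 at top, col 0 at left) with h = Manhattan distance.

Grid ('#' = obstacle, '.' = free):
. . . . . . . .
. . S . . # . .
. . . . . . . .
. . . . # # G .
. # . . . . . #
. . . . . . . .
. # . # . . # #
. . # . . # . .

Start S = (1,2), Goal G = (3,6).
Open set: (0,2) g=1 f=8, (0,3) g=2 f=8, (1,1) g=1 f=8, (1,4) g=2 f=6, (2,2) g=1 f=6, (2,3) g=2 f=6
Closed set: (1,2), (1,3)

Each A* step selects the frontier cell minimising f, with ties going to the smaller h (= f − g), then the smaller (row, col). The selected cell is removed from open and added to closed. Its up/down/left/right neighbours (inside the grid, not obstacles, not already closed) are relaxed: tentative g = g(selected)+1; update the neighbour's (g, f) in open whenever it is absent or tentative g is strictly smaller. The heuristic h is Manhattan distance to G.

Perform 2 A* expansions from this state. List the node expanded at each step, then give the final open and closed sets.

order=[(1,4) → (2,4)]; open=[(0,2) g=1 f=8, (0,3) g=2 f=8, (0,4) g=3 f=8, (1,1) g=1 f=8, (2,2) g=1 f=6, (2,3) g=2 f=6, (2,5) g=4 f=6]; closed=[(1,2), (1,3), (1,4), (2,4)]

step 1: expand (1,4) (f=6, h=4) → closed; open now [(0,2) g=1 f=8, (0,3) g=2 f=8, (0,4) g=3 f=8, (1,1) g=1 f=8, (2,2) g=1 f=6, (2,3) g=2 f=6, (2,4) g=3 f=6]
step 2: expand (2,4) (f=6, h=3) → closed; open now [(0,2) g=1 f=8, (0,3) g=2 f=8, (0,4) g=3 f=8, (1,1) g=1 f=8, (2,2) g=1 f=6, (2,3) g=2 f=6, (2,5) g=4 f=6]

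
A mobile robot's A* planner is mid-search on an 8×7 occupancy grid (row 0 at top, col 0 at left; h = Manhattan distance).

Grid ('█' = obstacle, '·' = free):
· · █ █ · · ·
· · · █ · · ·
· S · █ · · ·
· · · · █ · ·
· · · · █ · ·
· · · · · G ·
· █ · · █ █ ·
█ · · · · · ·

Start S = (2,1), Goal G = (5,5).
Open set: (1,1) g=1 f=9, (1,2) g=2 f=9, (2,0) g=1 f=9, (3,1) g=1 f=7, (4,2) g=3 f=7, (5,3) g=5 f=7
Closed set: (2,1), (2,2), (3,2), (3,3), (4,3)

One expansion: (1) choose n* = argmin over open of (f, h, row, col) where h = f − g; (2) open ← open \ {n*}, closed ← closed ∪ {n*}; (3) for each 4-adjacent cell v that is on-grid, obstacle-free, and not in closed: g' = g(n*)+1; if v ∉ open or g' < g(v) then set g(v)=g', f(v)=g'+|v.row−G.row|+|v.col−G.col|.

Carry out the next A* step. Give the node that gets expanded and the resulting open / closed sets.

expanded=(5,3); open=[(1,1) g=1 f=9, (1,2) g=2 f=9, (2,0) g=1 f=9, (3,1) g=1 f=7, (4,2) g=3 f=7, (5,2) g=6 f=9, (5,4) g=6 f=7, (6,3) g=6 f=9]; closed=[(2,1), (2,2), (3,2), (3,3), (4,3), (5,3)]

step 1: expand (5,3) (f=7, h=2) → closed; open now [(1,1) g=1 f=9, (1,2) g=2 f=9, (2,0) g=1 f=9, (3,1) g=1 f=7, (4,2) g=3 f=7, (5,2) g=6 f=9, (5,4) g=6 f=7, (6,3) g=6 f=9]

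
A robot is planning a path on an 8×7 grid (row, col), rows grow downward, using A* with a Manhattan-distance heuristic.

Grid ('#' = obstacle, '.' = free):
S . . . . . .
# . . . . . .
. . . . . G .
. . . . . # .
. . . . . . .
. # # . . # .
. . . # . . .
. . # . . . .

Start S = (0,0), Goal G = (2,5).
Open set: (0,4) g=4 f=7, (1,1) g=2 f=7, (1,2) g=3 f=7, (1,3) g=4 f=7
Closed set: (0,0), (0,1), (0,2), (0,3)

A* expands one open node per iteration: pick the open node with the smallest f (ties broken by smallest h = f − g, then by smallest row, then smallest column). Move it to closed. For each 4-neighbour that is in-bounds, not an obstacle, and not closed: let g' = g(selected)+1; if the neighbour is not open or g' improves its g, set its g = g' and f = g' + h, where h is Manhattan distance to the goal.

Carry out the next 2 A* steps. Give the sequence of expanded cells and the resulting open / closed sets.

order=[(0,4) → (0,5)]; open=[(0,6) g=6 f=9, (1,1) g=2 f=7, (1,2) g=3 f=7, (1,3) g=4 f=7, (1,4) g=5 f=7, (1,5) g=6 f=7]; closed=[(0,0), (0,1), (0,2), (0,3), (0,4), (0,5)]

step 1: expand (0,4) (f=7, h=3) → closed; open now [(0,5) g=5 f=7, (1,1) g=2 f=7, (1,2) g=3 f=7, (1,3) g=4 f=7, (1,4) g=5 f=7]
step 2: expand (0,5) (f=7, h=2) → closed; open now [(0,6) g=6 f=9, (1,1) g=2 f=7, (1,2) g=3 f=7, (1,3) g=4 f=7, (1,4) g=5 f=7, (1,5) g=6 f=7]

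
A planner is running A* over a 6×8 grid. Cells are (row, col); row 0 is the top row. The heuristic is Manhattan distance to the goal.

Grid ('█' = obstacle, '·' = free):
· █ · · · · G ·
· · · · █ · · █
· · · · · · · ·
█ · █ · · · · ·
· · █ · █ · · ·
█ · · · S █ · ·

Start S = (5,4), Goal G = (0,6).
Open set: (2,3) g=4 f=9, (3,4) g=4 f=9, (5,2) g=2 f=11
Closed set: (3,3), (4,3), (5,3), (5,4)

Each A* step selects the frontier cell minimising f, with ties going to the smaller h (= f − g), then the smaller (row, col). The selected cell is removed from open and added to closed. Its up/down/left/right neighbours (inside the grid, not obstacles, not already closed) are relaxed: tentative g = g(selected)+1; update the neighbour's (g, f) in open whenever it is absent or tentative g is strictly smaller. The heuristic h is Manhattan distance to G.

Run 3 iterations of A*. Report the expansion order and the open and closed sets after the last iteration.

step 1: expand (2,3) (f=9, h=5) → closed; open now [(1,3) g=5 f=9, (2,2) g=5 f=11, (2,4) g=5 f=9, (3,4) g=4 f=9, (5,2) g=2 f=11]
step 2: expand (1,3) (f=9, h=4) → closed; open now [(0,3) g=6 f=9, (1,2) g=6 f=11, (2,2) g=5 f=11, (2,4) g=5 f=9, (3,4) g=4 f=9, (5,2) g=2 f=11]
step 3: expand (0,3) (f=9, h=3) → closed; open now [(0,2) g=7 f=11, (0,4) g=7 f=9, (1,2) g=6 f=11, (2,2) g=5 f=11, (2,4) g=5 f=9, (3,4) g=4 f=9, (5,2) g=2 f=11]

order=[(2,3) → (1,3) → (0,3)]; open=[(0,2) g=7 f=11, (0,4) g=7 f=9, (1,2) g=6 f=11, (2,2) g=5 f=11, (2,4) g=5 f=9, (3,4) g=4 f=9, (5,2) g=2 f=11]; closed=[(0,3), (1,3), (2,3), (3,3), (4,3), (5,3), (5,4)]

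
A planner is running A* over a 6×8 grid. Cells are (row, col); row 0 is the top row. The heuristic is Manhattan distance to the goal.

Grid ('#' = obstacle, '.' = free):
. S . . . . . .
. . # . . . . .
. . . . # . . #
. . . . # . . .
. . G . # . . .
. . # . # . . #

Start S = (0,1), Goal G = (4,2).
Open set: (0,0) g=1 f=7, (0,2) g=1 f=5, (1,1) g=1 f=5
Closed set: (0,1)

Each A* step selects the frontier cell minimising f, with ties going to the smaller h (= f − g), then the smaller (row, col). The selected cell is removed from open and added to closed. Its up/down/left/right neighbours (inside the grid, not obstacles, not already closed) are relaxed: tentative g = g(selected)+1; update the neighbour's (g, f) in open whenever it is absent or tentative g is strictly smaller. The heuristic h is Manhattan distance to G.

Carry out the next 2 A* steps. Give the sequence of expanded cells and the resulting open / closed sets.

step 1: expand (0,2) (f=5, h=4) → closed; open now [(0,0) g=1 f=7, (0,3) g=2 f=7, (1,1) g=1 f=5]
step 2: expand (1,1) (f=5, h=4) → closed; open now [(0,0) g=1 f=7, (0,3) g=2 f=7, (1,0) g=2 f=7, (2,1) g=2 f=5]

order=[(0,2) → (1,1)]; open=[(0,0) g=1 f=7, (0,3) g=2 f=7, (1,0) g=2 f=7, (2,1) g=2 f=5]; closed=[(0,1), (0,2), (1,1)]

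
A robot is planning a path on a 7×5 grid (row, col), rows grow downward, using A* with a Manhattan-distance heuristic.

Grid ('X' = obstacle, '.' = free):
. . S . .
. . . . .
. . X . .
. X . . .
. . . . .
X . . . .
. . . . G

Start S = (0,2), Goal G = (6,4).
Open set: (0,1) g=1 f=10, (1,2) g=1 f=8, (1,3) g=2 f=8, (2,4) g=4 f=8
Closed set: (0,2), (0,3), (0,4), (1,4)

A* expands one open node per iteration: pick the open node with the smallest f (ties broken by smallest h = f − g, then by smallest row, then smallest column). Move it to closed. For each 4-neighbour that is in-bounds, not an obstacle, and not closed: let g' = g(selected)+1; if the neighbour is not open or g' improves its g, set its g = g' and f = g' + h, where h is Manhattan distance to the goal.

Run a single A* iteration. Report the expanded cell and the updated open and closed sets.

step 1: expand (2,4) (f=8, h=4) → closed; open now [(0,1) g=1 f=10, (1,2) g=1 f=8, (1,3) g=2 f=8, (2,3) g=5 f=10, (3,4) g=5 f=8]

expanded=(2,4); open=[(0,1) g=1 f=10, (1,2) g=1 f=8, (1,3) g=2 f=8, (2,3) g=5 f=10, (3,4) g=5 f=8]; closed=[(0,2), (0,3), (0,4), (1,4), (2,4)]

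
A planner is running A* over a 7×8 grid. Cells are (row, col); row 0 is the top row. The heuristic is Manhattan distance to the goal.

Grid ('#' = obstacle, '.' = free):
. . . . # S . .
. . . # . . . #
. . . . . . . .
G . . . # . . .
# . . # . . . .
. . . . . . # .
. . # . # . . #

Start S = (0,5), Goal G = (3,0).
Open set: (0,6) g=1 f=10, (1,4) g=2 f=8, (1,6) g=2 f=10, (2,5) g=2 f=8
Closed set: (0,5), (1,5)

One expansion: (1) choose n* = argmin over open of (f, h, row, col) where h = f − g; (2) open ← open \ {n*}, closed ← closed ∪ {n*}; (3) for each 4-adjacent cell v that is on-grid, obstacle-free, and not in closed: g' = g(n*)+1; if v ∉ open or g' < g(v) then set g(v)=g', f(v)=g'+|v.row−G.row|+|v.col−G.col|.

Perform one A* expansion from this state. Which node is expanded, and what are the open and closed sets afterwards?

expanded=(1,4); open=[(0,6) g=1 f=10, (1,6) g=2 f=10, (2,4) g=3 f=8, (2,5) g=2 f=8]; closed=[(0,5), (1,4), (1,5)]

step 1: expand (1,4) (f=8, h=6) → closed; open now [(0,6) g=1 f=10, (1,6) g=2 f=10, (2,4) g=3 f=8, (2,5) g=2 f=8]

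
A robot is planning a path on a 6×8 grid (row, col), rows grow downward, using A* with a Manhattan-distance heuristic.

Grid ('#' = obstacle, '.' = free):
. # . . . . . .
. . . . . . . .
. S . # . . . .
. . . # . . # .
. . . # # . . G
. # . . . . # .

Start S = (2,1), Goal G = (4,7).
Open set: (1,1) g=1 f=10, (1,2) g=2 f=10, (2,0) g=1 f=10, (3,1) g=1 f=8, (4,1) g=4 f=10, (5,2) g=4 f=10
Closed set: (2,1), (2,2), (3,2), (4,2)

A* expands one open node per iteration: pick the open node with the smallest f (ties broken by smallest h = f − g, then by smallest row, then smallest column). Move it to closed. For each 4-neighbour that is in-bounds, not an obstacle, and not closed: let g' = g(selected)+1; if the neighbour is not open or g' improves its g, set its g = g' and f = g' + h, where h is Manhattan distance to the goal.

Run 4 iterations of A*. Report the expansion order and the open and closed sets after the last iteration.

step 1: expand (3,1) (f=8, h=7) → closed; open now [(1,1) g=1 f=10, (1,2) g=2 f=10, (2,0) g=1 f=10, (3,0) g=2 f=10, (4,1) g=2 f=8, (5,2) g=4 f=10]
step 2: expand (4,1) (f=8, h=6) → closed; open now [(1,1) g=1 f=10, (1,2) g=2 f=10, (2,0) g=1 f=10, (3,0) g=2 f=10, (4,0) g=3 f=10, (5,2) g=4 f=10]
step 3: expand (5,2) (f=10, h=6) → closed; open now [(1,1) g=1 f=10, (1,2) g=2 f=10, (2,0) g=1 f=10, (3,0) g=2 f=10, (4,0) g=3 f=10, (5,3) g=5 f=10]
step 4: expand (5,3) (f=10, h=5) → closed; open now [(1,1) g=1 f=10, (1,2) g=2 f=10, (2,0) g=1 f=10, (3,0) g=2 f=10, (4,0) g=3 f=10, (5,4) g=6 f=10]

order=[(3,1) → (4,1) → (5,2) → (5,3)]; open=[(1,1) g=1 f=10, (1,2) g=2 f=10, (2,0) g=1 f=10, (3,0) g=2 f=10, (4,0) g=3 f=10, (5,4) g=6 f=10]; closed=[(2,1), (2,2), (3,1), (3,2), (4,1), (4,2), (5,2), (5,3)]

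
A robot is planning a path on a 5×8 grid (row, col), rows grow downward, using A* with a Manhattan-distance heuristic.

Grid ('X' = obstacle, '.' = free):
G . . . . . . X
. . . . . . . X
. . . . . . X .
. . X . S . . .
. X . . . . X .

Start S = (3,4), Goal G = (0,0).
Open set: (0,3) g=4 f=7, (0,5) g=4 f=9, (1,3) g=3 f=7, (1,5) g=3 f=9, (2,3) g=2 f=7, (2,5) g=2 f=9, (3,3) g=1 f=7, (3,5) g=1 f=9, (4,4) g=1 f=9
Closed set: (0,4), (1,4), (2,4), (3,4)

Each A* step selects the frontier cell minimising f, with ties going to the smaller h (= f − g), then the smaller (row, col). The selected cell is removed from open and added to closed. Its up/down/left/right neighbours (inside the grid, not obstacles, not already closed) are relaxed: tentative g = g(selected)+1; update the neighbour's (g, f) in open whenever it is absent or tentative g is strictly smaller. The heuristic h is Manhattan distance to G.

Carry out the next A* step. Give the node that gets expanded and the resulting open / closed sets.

expanded=(0,3); open=[(0,2) g=5 f=7, (0,5) g=4 f=9, (1,3) g=3 f=7, (1,5) g=3 f=9, (2,3) g=2 f=7, (2,5) g=2 f=9, (3,3) g=1 f=7, (3,5) g=1 f=9, (4,4) g=1 f=9]; closed=[(0,3), (0,4), (1,4), (2,4), (3,4)]

step 1: expand (0,3) (f=7, h=3) → closed; open now [(0,2) g=5 f=7, (0,5) g=4 f=9, (1,3) g=3 f=7, (1,5) g=3 f=9, (2,3) g=2 f=7, (2,5) g=2 f=9, (3,3) g=1 f=7, (3,5) g=1 f=9, (4,4) g=1 f=9]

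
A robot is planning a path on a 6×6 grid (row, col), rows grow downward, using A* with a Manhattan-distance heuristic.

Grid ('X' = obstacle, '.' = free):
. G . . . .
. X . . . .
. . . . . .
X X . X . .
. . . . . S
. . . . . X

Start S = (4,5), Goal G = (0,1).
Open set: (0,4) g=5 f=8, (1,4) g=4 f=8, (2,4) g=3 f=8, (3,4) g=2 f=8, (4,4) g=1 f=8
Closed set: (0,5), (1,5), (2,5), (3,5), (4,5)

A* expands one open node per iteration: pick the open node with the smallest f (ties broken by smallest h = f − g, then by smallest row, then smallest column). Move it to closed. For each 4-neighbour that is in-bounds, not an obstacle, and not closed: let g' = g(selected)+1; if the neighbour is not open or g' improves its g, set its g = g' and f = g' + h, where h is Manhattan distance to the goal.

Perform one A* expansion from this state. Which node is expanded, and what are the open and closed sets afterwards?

expanded=(0,4); open=[(0,3) g=6 f=8, (1,4) g=4 f=8, (2,4) g=3 f=8, (3,4) g=2 f=8, (4,4) g=1 f=8]; closed=[(0,4), (0,5), (1,5), (2,5), (3,5), (4,5)]

step 1: expand (0,4) (f=8, h=3) → closed; open now [(0,3) g=6 f=8, (1,4) g=4 f=8, (2,4) g=3 f=8, (3,4) g=2 f=8, (4,4) g=1 f=8]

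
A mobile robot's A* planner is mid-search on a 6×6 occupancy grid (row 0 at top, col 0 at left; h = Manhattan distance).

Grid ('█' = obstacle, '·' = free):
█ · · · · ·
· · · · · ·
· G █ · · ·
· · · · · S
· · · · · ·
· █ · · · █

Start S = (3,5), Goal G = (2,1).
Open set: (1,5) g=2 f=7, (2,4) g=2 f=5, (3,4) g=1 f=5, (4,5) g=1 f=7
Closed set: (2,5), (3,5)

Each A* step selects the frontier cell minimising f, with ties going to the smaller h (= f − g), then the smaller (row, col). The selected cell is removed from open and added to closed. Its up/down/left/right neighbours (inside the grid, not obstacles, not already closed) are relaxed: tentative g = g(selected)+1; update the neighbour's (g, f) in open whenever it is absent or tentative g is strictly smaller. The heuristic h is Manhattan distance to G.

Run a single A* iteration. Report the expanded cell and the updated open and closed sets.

expanded=(2,4); open=[(1,4) g=3 f=7, (1,5) g=2 f=7, (2,3) g=3 f=5, (3,4) g=1 f=5, (4,5) g=1 f=7]; closed=[(2,4), (2,5), (3,5)]

step 1: expand (2,4) (f=5, h=3) → closed; open now [(1,4) g=3 f=7, (1,5) g=2 f=7, (2,3) g=3 f=5, (3,4) g=1 f=5, (4,5) g=1 f=7]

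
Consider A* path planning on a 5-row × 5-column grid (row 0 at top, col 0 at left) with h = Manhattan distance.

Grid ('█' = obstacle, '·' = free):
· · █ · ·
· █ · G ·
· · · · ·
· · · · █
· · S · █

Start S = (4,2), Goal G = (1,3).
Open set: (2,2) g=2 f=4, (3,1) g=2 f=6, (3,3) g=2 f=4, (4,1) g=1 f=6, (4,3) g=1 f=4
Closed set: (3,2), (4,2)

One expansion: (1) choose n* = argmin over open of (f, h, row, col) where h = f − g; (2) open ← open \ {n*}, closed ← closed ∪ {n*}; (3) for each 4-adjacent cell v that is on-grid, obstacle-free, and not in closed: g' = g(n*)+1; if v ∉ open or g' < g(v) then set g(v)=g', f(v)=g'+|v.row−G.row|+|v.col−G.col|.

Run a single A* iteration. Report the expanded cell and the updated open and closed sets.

step 1: expand (2,2) (f=4, h=2) → closed; open now [(1,2) g=3 f=4, (2,1) g=3 f=6, (2,3) g=3 f=4, (3,1) g=2 f=6, (3,3) g=2 f=4, (4,1) g=1 f=6, (4,3) g=1 f=4]

expanded=(2,2); open=[(1,2) g=3 f=4, (2,1) g=3 f=6, (2,3) g=3 f=4, (3,1) g=2 f=6, (3,3) g=2 f=4, (4,1) g=1 f=6, (4,3) g=1 f=4]; closed=[(2,2), (3,2), (4,2)]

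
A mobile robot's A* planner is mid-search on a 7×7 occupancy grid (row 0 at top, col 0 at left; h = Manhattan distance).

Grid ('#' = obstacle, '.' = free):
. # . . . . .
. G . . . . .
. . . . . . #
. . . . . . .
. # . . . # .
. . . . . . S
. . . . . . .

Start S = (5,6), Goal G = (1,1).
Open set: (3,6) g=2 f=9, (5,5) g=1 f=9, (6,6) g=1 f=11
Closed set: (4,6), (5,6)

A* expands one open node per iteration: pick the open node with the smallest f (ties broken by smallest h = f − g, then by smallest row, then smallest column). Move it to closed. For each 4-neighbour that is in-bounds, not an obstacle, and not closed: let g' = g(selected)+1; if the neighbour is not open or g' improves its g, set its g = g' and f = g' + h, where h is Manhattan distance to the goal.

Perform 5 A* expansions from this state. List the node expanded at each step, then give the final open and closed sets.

order=[(3,6) → (3,5) → (2,5) → (1,5) → (1,4)]; open=[(0,4) g=7 f=11, (0,5) g=6 f=11, (1,3) g=7 f=9, (1,6) g=6 f=11, (2,4) g=5 f=9, (3,4) g=4 f=9, (5,5) g=1 f=9, (6,6) g=1 f=11]; closed=[(1,4), (1,5), (2,5), (3,5), (3,6), (4,6), (5,6)]

step 1: expand (3,6) (f=9, h=7) → closed; open now [(3,5) g=3 f=9, (5,5) g=1 f=9, (6,6) g=1 f=11]
step 2: expand (3,5) (f=9, h=6) → closed; open now [(2,5) g=4 f=9, (3,4) g=4 f=9, (5,5) g=1 f=9, (6,6) g=1 f=11]
step 3: expand (2,5) (f=9, h=5) → closed; open now [(1,5) g=5 f=9, (2,4) g=5 f=9, (3,4) g=4 f=9, (5,5) g=1 f=9, (6,6) g=1 f=11]
step 4: expand (1,5) (f=9, h=4) → closed; open now [(0,5) g=6 f=11, (1,4) g=6 f=9, (1,6) g=6 f=11, (2,4) g=5 f=9, (3,4) g=4 f=9, (5,5) g=1 f=9, (6,6) g=1 f=11]
step 5: expand (1,4) (f=9, h=3) → closed; open now [(0,4) g=7 f=11, (0,5) g=6 f=11, (1,3) g=7 f=9, (1,6) g=6 f=11, (2,4) g=5 f=9, (3,4) g=4 f=9, (5,5) g=1 f=9, (6,6) g=1 f=11]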